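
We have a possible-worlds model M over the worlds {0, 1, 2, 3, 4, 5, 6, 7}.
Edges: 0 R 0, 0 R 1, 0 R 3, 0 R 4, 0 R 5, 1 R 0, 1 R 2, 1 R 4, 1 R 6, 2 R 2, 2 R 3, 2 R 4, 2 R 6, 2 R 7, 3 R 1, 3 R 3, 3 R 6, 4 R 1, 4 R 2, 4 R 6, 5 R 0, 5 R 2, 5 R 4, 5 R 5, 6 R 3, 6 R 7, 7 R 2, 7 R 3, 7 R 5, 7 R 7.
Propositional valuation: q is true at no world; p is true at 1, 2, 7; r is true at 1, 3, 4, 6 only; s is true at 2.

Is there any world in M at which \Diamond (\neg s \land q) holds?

Recall that \Diamond ψ holds at a world iff ψ holds at some accessible world.
Let φ = \Diamond (\neg s \land q). Evaluate φ at each world:
  0 (successors {0, 1, 3, 4, 5}): φ is false.
  1 (successors {0, 2, 4, 6}): φ is false.
  2 (successors {2, 3, 4, 6, 7}): φ is false.
  3 (successors {1, 3, 6}): φ is false.
  4 (successors {1, 2, 6}): φ is false.
  5 (successors {0, 2, 4, 5}): φ is false.
  6 (successors {3, 7}): φ is false.
  7 (successors {2, 3, 5, 7}): φ is false.
For instance, at 4:
  At 4: \Diamond (\neg s \land q) requires \neg s \land q at some successor in {1, 2, 6}.
    At 1: \neg s \land q is false.
    At 2: \neg s \land q is false.
    At 6: \neg s \land q is false.
  So \Diamond (\neg s \land q) is false at 4.

No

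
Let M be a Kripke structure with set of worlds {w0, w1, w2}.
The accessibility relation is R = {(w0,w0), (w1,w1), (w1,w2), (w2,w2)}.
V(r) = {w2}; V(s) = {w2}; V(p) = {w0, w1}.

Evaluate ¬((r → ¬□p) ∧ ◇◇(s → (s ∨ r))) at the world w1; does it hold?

No

At w1: (r → ¬□p) ∧ ◇◇(s → (s ∨ r)) is true, so ¬((r → ¬□p) ∧ ◇◇(s → (s ∨ r))) is false.
  At w1: r → ¬□p is true, ◇◇(s → (s ∨ r)) is true, so (r → ¬□p) ∧ ◇◇(s → (s ∨ r)) is true.
    At w1: r is false, ¬□p is true, so r → ¬□p is true.
      At w1: □p is false, so ¬□p is true.
    At w1: ◇◇(s → (s ∨ r)) requires ◇(s → (s ∨ r)) at some successor in {w1, w2}.
      ◇(s → (s ∨ r)) holds at w1, so ◇◇(s → (s ∨ r)) is true at w1.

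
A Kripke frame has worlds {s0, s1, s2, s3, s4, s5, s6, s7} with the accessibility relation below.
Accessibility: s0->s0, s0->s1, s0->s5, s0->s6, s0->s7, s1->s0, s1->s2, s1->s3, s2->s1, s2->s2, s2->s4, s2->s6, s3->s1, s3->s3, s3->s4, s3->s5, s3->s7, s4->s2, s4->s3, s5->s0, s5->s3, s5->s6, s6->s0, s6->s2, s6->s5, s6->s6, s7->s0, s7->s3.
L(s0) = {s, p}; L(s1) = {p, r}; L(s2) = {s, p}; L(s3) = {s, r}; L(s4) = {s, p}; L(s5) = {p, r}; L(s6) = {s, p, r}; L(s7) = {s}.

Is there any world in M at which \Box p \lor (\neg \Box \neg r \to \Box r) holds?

Yes

Recall that \Box ψ holds at a world iff ψ holds at every accessible world, and \Diamond ψ holds iff ψ holds at some accessible world.
Let φ = \Box p \lor (\neg \Box \neg r \to \Box r). Evaluate φ at each world:
  s0 (successors {s0, s1, s5, s6, s7}): φ is false.
  s1 (successors {s0, s2, s3}): φ is false.
  s2 (successors {s1, s2, s4, s6}): φ is true.
  s3 (successors {s1, s3, s4, s5, s7}): φ is false.
  s4 (successors {s2, s3}): φ is false.
  s5 (successors {s0, s3, s6}): φ is false.
  s6 (successors {s0, s2, s5, s6}): φ is true.
  s7 (successors {s0, s3}): φ is false.
Detail at s2 (witness):
  At s2: \Box p is true, \neg \Box \neg r \to \Box r is false, so \Box p \lor (\neg \Box \neg r \to \Box r) is true.
    At s2: \Box p requires p at every successor {s1, s2, s4, s6}.
      At s1: p is true.
      At s2: p is true.
      At s4: p is true.
      At s6: p is true.
    So \Box p is true at s2.
    At s2: \neg \Box \neg r is true, \Box r is false, so \neg \Box \neg r \to \Box r is false.
      At s2: \Box \neg r is false, so \neg \Box \neg r is true.
      At s2: \Box r requires r at every successor {s1, s2, s4, s6}.
        r fails at s2, so \Box r is false at s2.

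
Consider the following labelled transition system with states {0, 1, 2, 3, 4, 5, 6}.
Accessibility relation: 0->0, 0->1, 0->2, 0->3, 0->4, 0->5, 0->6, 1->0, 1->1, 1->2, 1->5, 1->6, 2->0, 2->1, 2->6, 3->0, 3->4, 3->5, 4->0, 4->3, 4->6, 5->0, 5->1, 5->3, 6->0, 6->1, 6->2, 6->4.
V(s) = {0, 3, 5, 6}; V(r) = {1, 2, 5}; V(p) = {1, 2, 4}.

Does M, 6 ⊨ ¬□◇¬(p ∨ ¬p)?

Yes

At 6: □◇¬(p ∨ ¬p) is false, so ¬□◇¬(p ∨ ¬p) is true.
  At 6: □◇¬(p ∨ ¬p) requires ◇¬(p ∨ ¬p) at every successor {0, 1, 2, 4}.
    ◇¬(p ∨ ¬p) fails at 0, so □◇¬(p ∨ ¬p) is false at 6.
      At 0: ◇¬(p ∨ ¬p) requires ¬(p ∨ ¬p) at some successor in {0, 1, 2, 3, 4, 5, 6}.
        At 0: ¬(p ∨ ¬p) is false.
        At 1: ¬(p ∨ ¬p) is false.
        At 2: ¬(p ∨ ¬p) is false.
        At 3: ¬(p ∨ ¬p) is false.
        At 4: ¬(p ∨ ¬p) is false.
        At 5: ¬(p ∨ ¬p) is false.
        At 6: ¬(p ∨ ¬p) is false.
      So ◇¬(p ∨ ¬p) is false at 0.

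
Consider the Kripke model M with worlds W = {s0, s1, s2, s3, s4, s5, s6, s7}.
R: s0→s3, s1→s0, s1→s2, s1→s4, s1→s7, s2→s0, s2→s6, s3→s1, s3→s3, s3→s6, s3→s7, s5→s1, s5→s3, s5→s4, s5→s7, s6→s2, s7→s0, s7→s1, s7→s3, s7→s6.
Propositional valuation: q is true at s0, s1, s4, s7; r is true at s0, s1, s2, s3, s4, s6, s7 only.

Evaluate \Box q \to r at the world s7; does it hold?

Yes

At s7: \Box q is false, r is true, so \Box q \to r is true.
  At s7: \Box q requires q at every successor {s0, s1, s3, s6}.
    q fails at s3, so \Box q is false at s7.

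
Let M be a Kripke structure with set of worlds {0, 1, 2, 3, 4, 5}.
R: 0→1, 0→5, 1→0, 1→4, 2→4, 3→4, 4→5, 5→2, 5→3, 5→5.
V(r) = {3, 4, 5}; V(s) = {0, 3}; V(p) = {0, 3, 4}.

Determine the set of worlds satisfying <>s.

Let φ = <>s. Evaluate φ at each world:
  0 (successors {1, 5}): φ is false.
  1 (successors {0, 4}): φ is true.
  2 (successors {4}): φ is false.
  3 (successors {4}): φ is false.
  4 (successors {5}): φ is false.
  5 (successors {2, 3, 5}): φ is true.
For instance, at 3:
  At 3: <>s requires s at some successor in {4}.
    At 4: s is false.
  So <>s is false at 3.
Satisfying worlds: {1, 5}

1, 5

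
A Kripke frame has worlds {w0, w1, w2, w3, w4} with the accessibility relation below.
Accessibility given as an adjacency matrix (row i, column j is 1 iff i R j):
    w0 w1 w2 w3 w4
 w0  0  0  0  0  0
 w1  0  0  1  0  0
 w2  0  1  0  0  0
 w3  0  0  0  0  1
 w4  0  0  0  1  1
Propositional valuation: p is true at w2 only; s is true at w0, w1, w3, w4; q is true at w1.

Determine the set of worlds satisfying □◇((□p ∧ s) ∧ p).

Let φ = □◇((□p ∧ s) ∧ p). Evaluate φ at each world:
  w0 (successors ∅): φ is true.
  w1 (successors {w2}): φ is false.
  w2 (successors {w1}): φ is false.
  w3 (successors {w4}): φ is false.
  w4 (successors {w3, w4}): φ is false.
For instance, at w2:
  At w2: □◇((□p ∧ s) ∧ p) requires ◇((□p ∧ s) ∧ p) at every successor {w1}.
    ◇((□p ∧ s) ∧ p) fails at w1, so □◇((□p ∧ s) ∧ p) is false at w2.
      At w1: ◇((□p ∧ s) ∧ p) requires (□p ∧ s) ∧ p at some successor in {w2}.
        At w2: (□p ∧ s) ∧ p is false.
      So ◇((□p ∧ s) ∧ p) is false at w1.
Satisfying worlds: {w0}

w0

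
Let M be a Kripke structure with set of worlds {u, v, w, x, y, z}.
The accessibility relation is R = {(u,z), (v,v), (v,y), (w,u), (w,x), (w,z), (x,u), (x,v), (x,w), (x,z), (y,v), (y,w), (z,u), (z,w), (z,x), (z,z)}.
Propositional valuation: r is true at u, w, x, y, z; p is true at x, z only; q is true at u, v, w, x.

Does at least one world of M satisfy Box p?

Yes

Recall that Box ψ holds at a world iff ψ holds at every accessible world, and Dia ψ holds iff ψ holds at some accessible world.
Let φ = Box p. Evaluate φ at each world:
  u (successors {z}): φ is true.
  v (successors {v, y}): φ is false.
  w (successors {u, x, z}): φ is false.
  x (successors {u, v, w, z}): φ is false.
  y (successors {v, w}): φ is false.
  z (successors {u, w, x, z}): φ is false.
Detail at u (witness):
  At u: Box p requires p at every successor {z}.
    At z: p is true.
  So Box p is true at u.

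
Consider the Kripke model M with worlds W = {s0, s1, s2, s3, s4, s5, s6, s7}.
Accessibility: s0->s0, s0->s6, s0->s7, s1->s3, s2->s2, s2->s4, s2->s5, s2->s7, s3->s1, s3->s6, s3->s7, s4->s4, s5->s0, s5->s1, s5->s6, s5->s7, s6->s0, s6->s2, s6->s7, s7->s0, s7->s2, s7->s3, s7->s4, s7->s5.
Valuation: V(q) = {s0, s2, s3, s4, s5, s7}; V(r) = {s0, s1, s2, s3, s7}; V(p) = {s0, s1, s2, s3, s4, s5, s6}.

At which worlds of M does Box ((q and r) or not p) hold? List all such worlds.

s1, s6

Recall that Box ψ holds at a world iff ψ holds at every accessible world, and Dia ψ holds iff ψ holds at some accessible world.
Let φ = Box ((q and r) or not p). Evaluate φ at each world:
  s0 (successors {s0, s6, s7}): φ is false.
  s1 (successors {s3}): φ is true.
  s2 (successors {s2, s4, s5, s7}): φ is false.
  s3 (successors {s1, s6, s7}): φ is false.
  s4 (successors {s4}): φ is false.
  s5 (successors {s0, s1, s6, s7}): φ is false.
  s6 (successors {s0, s2, s7}): φ is true.
  s7 (successors {s0, s2, s3, s4, s5}): φ is false.
For instance, at s5:
  At s5: Box ((q and r) or not p) requires (q and r) or not p at every successor {s0, s1, s6, s7}.
    (q and r) or not p fails at s1, so Box ((q and r) or not p) is false at s5.
Satisfying worlds: {s1, s6}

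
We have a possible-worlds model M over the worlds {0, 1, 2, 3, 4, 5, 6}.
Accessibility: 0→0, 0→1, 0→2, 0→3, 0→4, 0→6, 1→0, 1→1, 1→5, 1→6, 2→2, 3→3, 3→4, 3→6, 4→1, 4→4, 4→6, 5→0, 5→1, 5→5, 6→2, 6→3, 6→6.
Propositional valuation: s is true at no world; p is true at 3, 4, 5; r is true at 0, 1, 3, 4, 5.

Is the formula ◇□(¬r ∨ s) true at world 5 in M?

No

Recall that □ψ holds at a world iff ψ holds at every accessible world, and ◇ψ holds iff ψ holds at some accessible world.
At 5: ◇□(¬r ∨ s) requires □(¬r ∨ s) at some successor in {0, 1, 5}.
  At 0: □(¬r ∨ s) is false.
  At 1: □(¬r ∨ s) is false.
  At 5: □(¬r ∨ s) is false.
So ◇□(¬r ∨ s) is false at 5.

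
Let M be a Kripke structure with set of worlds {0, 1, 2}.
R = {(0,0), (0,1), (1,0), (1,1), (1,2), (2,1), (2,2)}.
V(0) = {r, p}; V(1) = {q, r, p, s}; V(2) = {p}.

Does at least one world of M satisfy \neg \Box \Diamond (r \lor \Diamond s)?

No

Let φ = \neg \Box \Diamond (r \lor \Diamond s). Evaluate φ at each world:
  0 (successors {0, 1}): φ is false.
  1 (successors {0, 1, 2}): φ is false.
  2 (successors {1, 2}): φ is false.
For instance, at 0:
  At 0: \Box \Diamond (r \lor \Diamond s) is true, so \neg \Box \Diamond (r \lor \Diamond s) is false.
    At 0: \Box \Diamond (r \lor \Diamond s) requires \Diamond (r \lor \Diamond s) at every successor {0, 1}.
      At 0: \Diamond (r \lor \Diamond s) is true.
      At 1: \Diamond (r \lor \Diamond s) is true.
    So \Box \Diamond (r \lor \Diamond s) is true at 0.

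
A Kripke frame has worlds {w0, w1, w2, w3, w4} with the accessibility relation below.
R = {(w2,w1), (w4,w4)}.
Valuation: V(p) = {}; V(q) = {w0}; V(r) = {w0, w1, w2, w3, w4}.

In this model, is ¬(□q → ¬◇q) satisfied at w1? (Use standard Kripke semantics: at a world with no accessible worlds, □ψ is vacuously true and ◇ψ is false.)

No

At w1: □q → ¬◇q is true, so ¬(□q → ¬◇q) is false.
  At w1: □q is true, ¬◇q is true, so □q → ¬◇q is true.
    At w1: no accessible worlds, so □q holds vacuously.
    At w1: ◇q is false, so ¬◇q is true.
      At w1: no accessible worlds, so ◇q is false.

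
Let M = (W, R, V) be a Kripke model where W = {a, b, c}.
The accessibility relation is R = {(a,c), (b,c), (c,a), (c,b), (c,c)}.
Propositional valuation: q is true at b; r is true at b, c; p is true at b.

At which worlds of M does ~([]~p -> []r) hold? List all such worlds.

Recall that []ψ holds at a world iff ψ holds at every accessible world, and <>ψ holds iff ψ holds at some accessible world.
Let φ = ~([]~p -> []r). Evaluate φ at each world:
  a (successors {c}): φ is false.
  b (successors {c}): φ is false.
  c (successors {a, b, c}): φ is false.
For instance, at a:
  At a: []~p -> []r is true, so ~([]~p -> []r) is false.
    At a: []~p is true, []r is true, so []~p -> []r is true.
      At a: []~p requires ~p at every successor {c}.
        At c: ~p is true.
      So []~p is true at a.
      At a: []r requires r at every successor {c}.
        At c: r is true.
      So []r is true at a.
Satisfying worlds: none.

none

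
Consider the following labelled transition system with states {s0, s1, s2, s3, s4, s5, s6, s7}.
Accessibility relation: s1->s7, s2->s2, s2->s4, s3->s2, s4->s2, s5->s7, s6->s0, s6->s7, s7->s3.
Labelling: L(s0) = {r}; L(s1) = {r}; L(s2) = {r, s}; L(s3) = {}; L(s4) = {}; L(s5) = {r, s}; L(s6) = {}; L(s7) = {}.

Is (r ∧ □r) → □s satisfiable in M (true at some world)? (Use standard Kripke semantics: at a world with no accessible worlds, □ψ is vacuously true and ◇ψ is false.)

Recall that □ψ holds at a world iff ψ holds at every accessible world, and ◇ψ holds iff ψ holds at some accessible world.
Let φ = (r ∧ □r) → □s. Evaluate φ at each world:
  s0 (successors ∅): φ is true.
  s1 (successors {s7}): φ is true.
  s2 (successors {s2, s4}): φ is true.
  s3 (successors {s2}): φ is true.
  s4 (successors {s2}): φ is true.
  s5 (successors {s7}): φ is true.
  s6 (successors {s0, s7}): φ is true.
  s7 (successors {s3}): φ is true.
Detail at s0 (witness):
  At s0: r ∧ □r is true, □s is true, so (r ∧ □r) → □s is true.
    At s0: r is true, □r is true, so r ∧ □r is true.
      At s0: no accessible worlds, so □r holds vacuously.
    At s0: no accessible worlds, so □s holds vacuously.

Yes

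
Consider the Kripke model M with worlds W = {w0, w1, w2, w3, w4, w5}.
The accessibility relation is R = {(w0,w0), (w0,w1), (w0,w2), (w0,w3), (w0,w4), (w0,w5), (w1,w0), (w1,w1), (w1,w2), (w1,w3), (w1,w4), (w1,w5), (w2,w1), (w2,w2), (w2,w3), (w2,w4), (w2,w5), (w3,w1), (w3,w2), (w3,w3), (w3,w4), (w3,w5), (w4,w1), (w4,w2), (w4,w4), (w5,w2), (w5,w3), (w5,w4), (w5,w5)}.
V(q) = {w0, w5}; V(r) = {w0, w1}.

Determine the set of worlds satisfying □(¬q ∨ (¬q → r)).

w0, w1, w2, w3, w4, w5

Let φ = □(¬q ∨ (¬q → r)). Evaluate φ at each world:
  w0 (successors {w0, w1, w2, w3, w4, w5}): φ is true.
  w1 (successors {w0, w1, w2, w3, w4, w5}): φ is true.
  w2 (successors {w1, w2, w3, w4, w5}): φ is true.
  w3 (successors {w1, w2, w3, w4, w5}): φ is true.
  w4 (successors {w1, w2, w4}): φ is true.
  w5 (successors {w2, w3, w4, w5}): φ is true.
For instance, at w4:
  At w4: □(¬q ∨ (¬q → r)) requires ¬q ∨ (¬q → r) at every successor {w1, w2, w4}.
    At w1: ¬q ∨ (¬q → r) is true.
    At w2: ¬q ∨ (¬q → r) is true.
    At w4: ¬q ∨ (¬q → r) is true.
  So □(¬q ∨ (¬q → r)) is true at w4.
Satisfying worlds: {w0, w1, w2, w3, w4, w5}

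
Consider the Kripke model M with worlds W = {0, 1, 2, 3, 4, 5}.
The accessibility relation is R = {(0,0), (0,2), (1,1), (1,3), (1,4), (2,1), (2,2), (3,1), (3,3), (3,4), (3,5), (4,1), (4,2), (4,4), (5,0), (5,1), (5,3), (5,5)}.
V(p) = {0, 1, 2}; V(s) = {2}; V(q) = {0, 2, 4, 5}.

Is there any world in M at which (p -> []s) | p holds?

Let φ = (p -> []s) | p. Evaluate φ at each world:
  0 (successors {0, 2}): φ is true.
  1 (successors {1, 3, 4}): φ is true.
  2 (successors {1, 2}): φ is true.
  3 (successors {1, 3, 4, 5}): φ is true.
  4 (successors {1, 2, 4}): φ is true.
  5 (successors {0, 1, 3, 5}): φ is true.
Detail at 0 (witness):
  At 0: p -> []s is false, p is true, so (p -> []s) | p is true.
    At 0: p is true, []s is false, so p -> []s is false.
      At 0: []s requires s at every successor {0, 2}.
        s fails at 0, so []s is false at 0.

Yes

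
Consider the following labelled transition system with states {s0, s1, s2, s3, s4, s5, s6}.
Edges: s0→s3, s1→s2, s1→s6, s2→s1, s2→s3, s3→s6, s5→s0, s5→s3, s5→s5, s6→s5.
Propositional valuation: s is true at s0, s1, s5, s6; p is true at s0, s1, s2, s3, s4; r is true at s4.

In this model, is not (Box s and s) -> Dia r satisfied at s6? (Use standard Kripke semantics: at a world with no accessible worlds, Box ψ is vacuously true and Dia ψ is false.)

Yes

At s6: not (Box s and s) is false, Dia r is false, so not (Box s and s) -> Dia r is true.
  At s6: Box s and s is true, so not (Box s and s) is false.
    At s6: Box s is true, s is true, so Box s and s is true.
      At s6: Box s requires s at every successor {s5}.
        At s5: s is true.
      So Box s is true at s6.
  At s6: Dia r requires r at some successor in {s5}.
    At s5: r is false.
  So Dia r is false at s6.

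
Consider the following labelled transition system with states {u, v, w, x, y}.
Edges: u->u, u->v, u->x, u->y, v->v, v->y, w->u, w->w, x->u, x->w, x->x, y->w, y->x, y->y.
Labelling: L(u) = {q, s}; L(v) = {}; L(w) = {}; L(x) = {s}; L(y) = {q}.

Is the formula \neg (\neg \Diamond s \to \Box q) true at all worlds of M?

Let φ = \neg (\neg \Diamond s \to \Box q). Evaluate φ at each world:
  u (successors {u, v, x, y}): φ is false.
  v (successors {v, y}): φ is true.
  w (successors {u, w}): φ is false.
  x (successors {u, w, x}): φ is false.
  y (successors {w, x, y}): φ is false.
Detail at u (counterexample):
  At u: \neg \Diamond s \to \Box q is true, so \neg (\neg \Diamond s \to \Box q) is false.
    At u: \neg \Diamond s is false, \Box q is false, so \neg \Diamond s \to \Box q is true.
      At u: \Diamond s is true, so \neg \Diamond s is false.
      At u: \Box q requires q at every successor {u, v, x, y}.
        q fails at v, so \Box q is false at u.

No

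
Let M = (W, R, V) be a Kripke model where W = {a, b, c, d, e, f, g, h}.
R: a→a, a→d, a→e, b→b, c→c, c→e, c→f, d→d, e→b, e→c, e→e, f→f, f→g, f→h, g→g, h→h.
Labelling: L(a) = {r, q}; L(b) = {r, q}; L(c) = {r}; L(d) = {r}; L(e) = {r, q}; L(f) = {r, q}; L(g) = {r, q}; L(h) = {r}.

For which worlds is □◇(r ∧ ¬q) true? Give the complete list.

Let φ = □◇(r ∧ ¬q). Evaluate φ at each world:
  a (successors {a, d, e}): φ is true.
  b (successors {b}): φ is false.
  c (successors {c, e, f}): φ is true.
  d (successors {d}): φ is true.
  e (successors {b, c, e}): φ is false.
  f (successors {f, g, h}): φ is false.
  g (successors {g}): φ is false.
  h (successors {h}): φ is true.
For instance, at d:
  At d: □◇(r ∧ ¬q) requires ◇(r ∧ ¬q) at every successor {d}.
      At d: ◇(r ∧ ¬q) requires r ∧ ¬q at some successor in {d}.
        r ∧ ¬q holds at d, so ◇(r ∧ ¬q) is true at d.
  So □◇(r ∧ ¬q) is true at d.
Satisfying worlds: {a, c, d, h}

a, c, d, h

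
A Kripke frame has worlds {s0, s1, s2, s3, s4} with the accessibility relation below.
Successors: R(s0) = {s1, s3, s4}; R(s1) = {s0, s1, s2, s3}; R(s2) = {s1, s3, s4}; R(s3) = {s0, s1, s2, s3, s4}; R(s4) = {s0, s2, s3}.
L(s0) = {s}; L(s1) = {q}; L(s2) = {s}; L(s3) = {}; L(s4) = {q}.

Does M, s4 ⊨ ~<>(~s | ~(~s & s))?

No

At s4: <>(~s | ~(~s & s)) is true, so ~<>(~s | ~(~s & s)) is false.
  At s4: <>(~s | ~(~s & s)) requires ~s | ~(~s & s) at some successor in {s0, s2, s3}.
    ~s | ~(~s & s) holds at s0, so <>(~s | ~(~s & s)) is true at s4.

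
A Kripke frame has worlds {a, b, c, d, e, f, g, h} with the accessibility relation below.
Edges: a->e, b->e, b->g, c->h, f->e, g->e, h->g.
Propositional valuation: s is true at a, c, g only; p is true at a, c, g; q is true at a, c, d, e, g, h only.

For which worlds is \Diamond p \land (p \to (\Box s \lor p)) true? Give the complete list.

Let φ = \Diamond p \land (p \to (\Box s \lor p)). Evaluate φ at each world:
  a (successors {e}): φ is false.
  b (successors {e, g}): φ is true.
  c (successors {h}): φ is false.
  d (successors ∅): φ is false.
  e (successors ∅): φ is false.
  f (successors {e}): φ is false.
  g (successors {e}): φ is false.
  h (successors {g}): φ is true.
For instance, at c:
  At c: \Diamond p is false, p \to (\Box s \lor p) is true, so \Diamond p \land (p \to (\Box s \lor p)) is false.
    At c: \Diamond p requires p at some successor in {h}.
      At h: p is false.
    So \Diamond p is false at c.
    At c: p is true, \Box s \lor p is true, so p \to (\Box s \lor p) is true.
      At c: \Box s is false, p is true, so \Box s \lor p is true.
Satisfying worlds: {b, h}

b, h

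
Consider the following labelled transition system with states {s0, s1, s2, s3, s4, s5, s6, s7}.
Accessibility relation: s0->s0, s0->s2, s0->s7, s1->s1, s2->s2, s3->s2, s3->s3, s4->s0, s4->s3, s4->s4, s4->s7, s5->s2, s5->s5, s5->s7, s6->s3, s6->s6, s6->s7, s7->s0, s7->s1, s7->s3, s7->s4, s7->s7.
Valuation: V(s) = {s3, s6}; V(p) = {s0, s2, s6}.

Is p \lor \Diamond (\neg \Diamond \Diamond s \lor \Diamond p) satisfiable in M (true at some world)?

Recall that \Diamond ψ holds at a world iff ψ holds at some accessible world.
Let φ = p \lor \Diamond (\neg \Diamond \Diamond s \lor \Diamond p). Evaluate φ at each world:
  s0 (successors {s0, s2, s7}): φ is true.
  s1 (successors {s1}): φ is true.
  s2 (successors {s2}): φ is true.
  s3 (successors {s2, s3}): φ is true.
  s4 (successors {s0, s3, s4, s7}): φ is true.
  s5 (successors {s2, s5, s7}): φ is true.
  s6 (successors {s3, s6, s7}): φ is true.
  s7 (successors {s0, s1, s3, s4, s7}): φ is true.
Detail at s0 (witness):
  At s0: p is true, \Diamond (\neg \Diamond \Diamond s \lor \Diamond p) is true, so p \lor \Diamond (\neg \Diamond \Diamond s \lor \Diamond p) is true.
    At s0: \Diamond (\neg \Diamond \Diamond s \lor \Diamond p) requires \neg \Diamond \Diamond s \lor \Diamond p at some successor in {s0, s2, s7}.
      \neg \Diamond \Diamond s \lor \Diamond p holds at s0, so \Diamond (\neg \Diamond \Diamond s \lor \Diamond p) is true at s0.

Yes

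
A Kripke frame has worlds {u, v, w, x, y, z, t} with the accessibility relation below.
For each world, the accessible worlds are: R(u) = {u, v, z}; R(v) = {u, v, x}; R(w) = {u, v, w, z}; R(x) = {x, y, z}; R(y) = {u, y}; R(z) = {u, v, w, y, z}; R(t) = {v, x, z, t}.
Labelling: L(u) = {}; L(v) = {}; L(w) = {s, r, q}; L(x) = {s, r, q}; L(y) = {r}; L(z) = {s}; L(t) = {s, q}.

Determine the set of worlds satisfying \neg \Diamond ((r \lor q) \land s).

Let φ = \neg \Diamond ((r \lor q) \land s). Evaluate φ at each world:
  u (successors {u, v, z}): φ is true.
  v (successors {u, v, x}): φ is false.
  w (successors {u, v, w, z}): φ is false.
  x (successors {x, y, z}): φ is false.
  y (successors {u, y}): φ is true.
  z (successors {u, v, w, y, z}): φ is false.
  t (successors {v, x, z, t}): φ is false.
For instance, at z:
  At z: \Diamond ((r \lor q) \land s) is true, so \neg \Diamond ((r \lor q) \land s) is false.
    At z: \Diamond ((r \lor q) \land s) requires (r \lor q) \land s at some successor in {u, v, w, y, z}.
      (r \lor q) \land s holds at w, so \Diamond ((r \lor q) \land s) is true at z.
Satisfying worlds: {u, y}

u, y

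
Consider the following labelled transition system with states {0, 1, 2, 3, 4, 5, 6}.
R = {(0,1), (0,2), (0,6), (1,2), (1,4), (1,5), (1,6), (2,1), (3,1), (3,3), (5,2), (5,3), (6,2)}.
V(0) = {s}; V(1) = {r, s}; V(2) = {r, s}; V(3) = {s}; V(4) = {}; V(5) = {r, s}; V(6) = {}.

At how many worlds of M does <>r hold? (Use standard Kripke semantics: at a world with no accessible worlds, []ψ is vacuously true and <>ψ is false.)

6

Let φ = <>r. Evaluate φ at each world:
  0 (successors {1, 2, 6}): φ is true.
  1 (successors {2, 4, 5, 6}): φ is true.
  2 (successors {1}): φ is true.
  3 (successors {1, 3}): φ is true.
  4 (successors ∅): φ is false.
  5 (successors {2, 3}): φ is true.
  6 (successors {2}): φ is true.
For instance, at 1:
  At 1: <>r requires r at some successor in {2, 4, 5, 6}.
    r holds at 2, so <>r is true at 1.
Satisfying worlds: {0, 1, 2, 3, 5, 6}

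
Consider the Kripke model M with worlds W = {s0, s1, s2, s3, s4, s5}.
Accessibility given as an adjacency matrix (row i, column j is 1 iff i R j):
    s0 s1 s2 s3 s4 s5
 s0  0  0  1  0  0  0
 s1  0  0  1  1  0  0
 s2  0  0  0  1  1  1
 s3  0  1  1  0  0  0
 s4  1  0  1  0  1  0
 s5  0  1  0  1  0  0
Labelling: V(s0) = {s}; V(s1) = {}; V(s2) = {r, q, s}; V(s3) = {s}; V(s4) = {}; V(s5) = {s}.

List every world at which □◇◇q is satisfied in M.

s0, s1, s2, s3, s5

Recall that □ψ holds at a world iff ψ holds at every accessible world, and ◇ψ holds iff ψ holds at some accessible world.
Let φ = □◇◇q. Evaluate φ at each world:
  s0 (successors {s2}): φ is true.
  s1 (successors {s2, s3}): φ is true.
  s2 (successors {s3, s4, s5}): φ is true.
  s3 (successors {s1, s2}): φ is true.
  s4 (successors {s0, s2, s4}): φ is false.
  s5 (successors {s1, s3}): φ is true.
For instance, at s4:
  At s4: □◇◇q requires ◇◇q at every successor {s0, s2, s4}.
    ◇◇q fails at s0, so □◇◇q is false at s4.
      At s0: ◇◇q requires ◇q at some successor in {s2}.
        At s2: ◇q is false.
      So ◇◇q is false at s0.
Satisfying worlds: {s0, s1, s2, s3, s5}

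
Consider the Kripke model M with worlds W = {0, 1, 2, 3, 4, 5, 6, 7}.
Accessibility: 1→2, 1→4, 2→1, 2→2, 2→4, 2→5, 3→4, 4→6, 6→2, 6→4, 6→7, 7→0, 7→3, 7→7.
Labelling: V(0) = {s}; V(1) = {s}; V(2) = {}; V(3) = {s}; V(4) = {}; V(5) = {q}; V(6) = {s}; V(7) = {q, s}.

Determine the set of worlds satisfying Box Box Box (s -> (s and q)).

Recall that Box ψ holds at a world iff ψ holds at every accessible world, and Dia ψ holds iff ψ holds at some accessible world.
Let φ = Box Box Box (s -> (s and q)). Evaluate φ at each world:
  0 (successors ∅): φ is true.
  1 (successors {2, 4}): φ is false.
  2 (successors {1, 2, 4, 5}): φ is false.
  3 (successors {4}): φ is true.
  4 (successors {6}): φ is false.
  5 (successors ∅): φ is true.
  6 (successors {2, 4, 7}): φ is false.
  7 (successors {0, 3, 7}): φ is false.
For instance, at 7:
  At 7: Box Box Box (s -> (s and q)) requires Box Box (s -> (s and q)) at every successor {0, 3, 7}.
    Box Box (s -> (s and q)) fails at 3, so Box Box Box (s -> (s and q)) is false at 7.
      At 3: Box Box (s -> (s and q)) requires Box (s -> (s and q)) at every successor {4}.
        Box (s -> (s and q)) fails at 4, so Box Box (s -> (s and q)) is false at 3.
Satisfying worlds: {0, 3, 5}

0, 3, 5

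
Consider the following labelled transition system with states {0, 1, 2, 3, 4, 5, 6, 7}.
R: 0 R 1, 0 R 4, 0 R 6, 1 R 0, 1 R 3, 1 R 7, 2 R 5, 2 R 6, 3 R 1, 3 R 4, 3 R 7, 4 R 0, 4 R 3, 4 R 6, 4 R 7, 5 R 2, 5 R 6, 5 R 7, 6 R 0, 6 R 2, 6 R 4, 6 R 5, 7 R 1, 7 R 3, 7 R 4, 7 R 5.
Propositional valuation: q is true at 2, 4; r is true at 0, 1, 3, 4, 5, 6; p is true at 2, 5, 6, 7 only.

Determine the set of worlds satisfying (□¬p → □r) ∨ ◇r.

0, 1, 2, 3, 4, 5, 6, 7

Let φ = (□¬p → □r) ∨ ◇r. Evaluate φ at each world:
  0 (successors {1, 4, 6}): φ is true.
  1 (successors {0, 3, 7}): φ is true.
  2 (successors {5, 6}): φ is true.
  3 (successors {1, 4, 7}): φ is true.
  4 (successors {0, 3, 6, 7}): φ is true.
  5 (successors {2, 6, 7}): φ is true.
  6 (successors {0, 2, 4, 5}): φ is true.
  7 (successors {1, 3, 4, 5}): φ is true.
For instance, at 6:
  At 6: □¬p → □r is true, ◇r is true, so (□¬p → □r) ∨ ◇r is true.
    At 6: □¬p is false, □r is false, so □¬p → □r is true.
      At 6: □¬p requires ¬p at every successor {0, 2, 4, 5}.
        ¬p fails at 2, so □¬p is false at 6.
      At 6: □r requires r at every successor {0, 2, 4, 5}.
        r fails at 2, so □r is false at 6.
    At 6: ◇r requires r at some successor in {0, 2, 4, 5}.
      r holds at 0, so ◇r is true at 6.
Satisfying worlds: {0, 1, 2, 3, 4, 5, 6, 7}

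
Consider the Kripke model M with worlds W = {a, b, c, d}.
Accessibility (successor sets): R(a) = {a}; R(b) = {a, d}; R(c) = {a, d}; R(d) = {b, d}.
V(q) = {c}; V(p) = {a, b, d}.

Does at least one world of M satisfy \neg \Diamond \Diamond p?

Let φ = \neg \Diamond \Diamond p. Evaluate φ at each world:
  a (successors {a}): φ is false.
  b (successors {a, d}): φ is false.
  c (successors {a, d}): φ is false.
  d (successors {b, d}): φ is false.
For instance, at b:
  At b: \Diamond \Diamond p is true, so \neg \Diamond \Diamond p is false.
    At b: \Diamond \Diamond p requires \Diamond p at some successor in {a, d}.
      \Diamond p holds at a, so \Diamond \Diamond p is true at b.

No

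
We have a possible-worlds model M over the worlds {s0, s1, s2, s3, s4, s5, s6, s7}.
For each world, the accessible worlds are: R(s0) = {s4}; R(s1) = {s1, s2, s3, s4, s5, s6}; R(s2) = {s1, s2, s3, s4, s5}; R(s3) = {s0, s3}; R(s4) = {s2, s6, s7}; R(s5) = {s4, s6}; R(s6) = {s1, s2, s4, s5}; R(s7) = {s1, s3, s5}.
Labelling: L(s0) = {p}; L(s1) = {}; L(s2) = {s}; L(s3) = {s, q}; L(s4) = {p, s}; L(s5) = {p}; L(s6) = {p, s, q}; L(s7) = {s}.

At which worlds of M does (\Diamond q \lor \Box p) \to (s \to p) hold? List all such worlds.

s0, s1, s4, s5, s6

Let φ = (\Diamond q \lor \Box p) \to (s \to p). Evaluate φ at each world:
  s0 (successors {s4}): φ is true.
  s1 (successors {s1, s2, s3, s4, s5, s6}): φ is true.
  s2 (successors {s1, s2, s3, s4, s5}): φ is false.
  s3 (successors {s0, s3}): φ is false.
  s4 (successors {s2, s6, s7}): φ is true.
  s5 (successors {s4, s6}): φ is true.
  s6 (successors {s1, s2, s4, s5}): φ is true.
  s7 (successors {s1, s3, s5}): φ is false.
For instance, at s4:
  At s4: \Diamond q \lor \Box p is true, s \to p is true, so (\Diamond q \lor \Box p) \to (s \to p) is true.
    At s4: \Diamond q is true, \Box p is false, so \Diamond q \lor \Box p is true.
      At s4: \Diamond q requires q at some successor in {s2, s6, s7}.
        q holds at s6, so \Diamond q is true at s4.
      At s4: \Box p requires p at every successor {s2, s6, s7}.
        p fails at s2, so \Box p is false at s4.
Satisfying worlds: {s0, s1, s4, s5, s6}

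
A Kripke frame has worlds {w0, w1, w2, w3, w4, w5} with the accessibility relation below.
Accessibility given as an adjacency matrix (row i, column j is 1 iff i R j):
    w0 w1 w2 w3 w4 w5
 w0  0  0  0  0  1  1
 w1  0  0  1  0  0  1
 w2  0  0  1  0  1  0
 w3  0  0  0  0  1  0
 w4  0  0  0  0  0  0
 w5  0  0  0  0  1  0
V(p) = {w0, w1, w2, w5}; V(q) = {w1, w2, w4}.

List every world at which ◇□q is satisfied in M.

Recall that □ψ holds at a world iff ψ holds at every accessible world, and ◇ψ holds iff ψ holds at some accessible world.
Let φ = ◇□q. Evaluate φ at each world:
  w0 (successors {w4, w5}): φ is true.
  w1 (successors {w2, w5}): φ is true.
  w2 (successors {w2, w4}): φ is true.
  w3 (successors {w4}): φ is true.
  w4 (successors ∅): φ is false.
  w5 (successors {w4}): φ is true.
For instance, at w1:
  At w1: ◇□q requires □q at some successor in {w2, w5}.
    □q holds at w2, so ◇□q is true at w1.
      At w2: □q requires q at every successor {w2, w4}.
        At w2: q is true.
        At w4: q is true.
      So □q is true at w2.
Satisfying worlds: {w0, w1, w2, w3, w5}

w0, w1, w2, w3, w5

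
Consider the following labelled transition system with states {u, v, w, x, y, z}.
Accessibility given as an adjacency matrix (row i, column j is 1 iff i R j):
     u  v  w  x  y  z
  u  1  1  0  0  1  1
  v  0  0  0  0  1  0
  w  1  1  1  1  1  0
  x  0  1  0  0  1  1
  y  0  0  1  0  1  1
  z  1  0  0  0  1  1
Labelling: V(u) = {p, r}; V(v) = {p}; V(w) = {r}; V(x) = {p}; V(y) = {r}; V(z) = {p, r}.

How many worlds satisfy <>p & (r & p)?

Let φ = <>p & (r & p). Evaluate φ at each world:
  u (successors {u, v, y, z}): φ is true.
  v (successors {y}): φ is false.
  w (successors {u, v, w, x, y}): φ is false.
  x (successors {v, y, z}): φ is false.
  y (successors {w, y, z}): φ is false.
  z (successors {u, y, z}): φ is true.
For instance, at u:
  At u: <>p is true, r & p is true, so <>p & (r & p) is true.
    At u: <>p requires p at some successor in {u, v, y, z}.
      p holds at u, so <>p is true at u.
Satisfying worlds: {u, z}

2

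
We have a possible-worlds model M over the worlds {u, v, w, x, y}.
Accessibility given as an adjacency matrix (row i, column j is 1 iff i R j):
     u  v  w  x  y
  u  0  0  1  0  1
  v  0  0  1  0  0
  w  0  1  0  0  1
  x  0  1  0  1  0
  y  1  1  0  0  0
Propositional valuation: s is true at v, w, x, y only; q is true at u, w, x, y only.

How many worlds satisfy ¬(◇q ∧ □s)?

1

Let φ = ¬(◇q ∧ □s). Evaluate φ at each world:
  u (successors {w, y}): φ is false.
  v (successors {w}): φ is false.
  w (successors {v, y}): φ is false.
  x (successors {v, x}): φ is false.
  y (successors {u, v}): φ is true.
For instance, at v:
  At v: ◇q ∧ □s is true, so ¬(◇q ∧ □s) is false.
    At v: ◇q is true, □s is true, so ◇q ∧ □s is true.
      At v: ◇q requires q at some successor in {w}.
        q holds at w, so ◇q is true at v.
      At v: □s requires s at every successor {w}.
        At w: s is true.
      So □s is true at v.
Satisfying worlds: {y}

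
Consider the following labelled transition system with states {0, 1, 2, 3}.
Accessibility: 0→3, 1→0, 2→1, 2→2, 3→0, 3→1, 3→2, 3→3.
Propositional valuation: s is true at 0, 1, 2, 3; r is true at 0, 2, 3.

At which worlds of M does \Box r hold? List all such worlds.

0, 1

Let φ = \Box r. Evaluate φ at each world:
  0 (successors {3}): φ is true.
  1 (successors {0}): φ is true.
  2 (successors {1, 2}): φ is false.
  3 (successors {0, 1, 2, 3}): φ is false.
For instance, at 1:
  At 1: \Box r requires r at every successor {0}.
    At 0: r is true.
  So \Box r is true at 1.
Satisfying worlds: {0, 1}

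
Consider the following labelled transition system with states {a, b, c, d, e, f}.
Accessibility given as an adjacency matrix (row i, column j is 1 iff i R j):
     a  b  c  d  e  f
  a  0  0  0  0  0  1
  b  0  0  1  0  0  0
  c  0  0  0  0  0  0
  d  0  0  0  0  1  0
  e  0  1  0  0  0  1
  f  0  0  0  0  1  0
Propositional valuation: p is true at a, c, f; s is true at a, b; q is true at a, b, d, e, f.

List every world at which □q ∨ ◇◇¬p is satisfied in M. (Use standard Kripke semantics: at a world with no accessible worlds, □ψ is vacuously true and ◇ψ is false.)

a, c, d, e, f

Let φ = □q ∨ ◇◇¬p. Evaluate φ at each world:
  a (successors {f}): φ is true.
  b (successors {c}): φ is false.
  c (successors ∅): φ is true.
  d (successors {e}): φ is true.
  e (successors {b, f}): φ is true.
  f (successors {e}): φ is true.
For instance, at f:
  At f: □q is true, ◇◇¬p is true, so □q ∨ ◇◇¬p is true.
    At f: □q requires q at every successor {e}.
      At e: q is true.
    So □q is true at f.
    At f: ◇◇¬p requires ◇¬p at some successor in {e}.
      ◇¬p holds at e, so ◇◇¬p is true at f.
Satisfying worlds: {a, c, d, e, f}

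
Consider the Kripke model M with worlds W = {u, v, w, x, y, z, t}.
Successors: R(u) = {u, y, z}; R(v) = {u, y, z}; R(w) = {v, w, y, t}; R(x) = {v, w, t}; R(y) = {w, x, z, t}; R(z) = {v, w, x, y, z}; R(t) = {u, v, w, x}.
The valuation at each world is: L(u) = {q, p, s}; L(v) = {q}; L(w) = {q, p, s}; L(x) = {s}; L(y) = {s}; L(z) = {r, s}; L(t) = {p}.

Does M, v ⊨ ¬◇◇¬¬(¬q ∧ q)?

Yes

At v: ◇◇¬¬(¬q ∧ q) is false, so ¬◇◇¬¬(¬q ∧ q) is true.
  At v: ◇◇¬¬(¬q ∧ q) requires ◇¬¬(¬q ∧ q) at some successor in {u, y, z}.
    At u: ◇¬¬(¬q ∧ q) is false.
    At y: ◇¬¬(¬q ∧ q) is false.
    At z: ◇¬¬(¬q ∧ q) is false.
  So ◇◇¬¬(¬q ∧ q) is false at v.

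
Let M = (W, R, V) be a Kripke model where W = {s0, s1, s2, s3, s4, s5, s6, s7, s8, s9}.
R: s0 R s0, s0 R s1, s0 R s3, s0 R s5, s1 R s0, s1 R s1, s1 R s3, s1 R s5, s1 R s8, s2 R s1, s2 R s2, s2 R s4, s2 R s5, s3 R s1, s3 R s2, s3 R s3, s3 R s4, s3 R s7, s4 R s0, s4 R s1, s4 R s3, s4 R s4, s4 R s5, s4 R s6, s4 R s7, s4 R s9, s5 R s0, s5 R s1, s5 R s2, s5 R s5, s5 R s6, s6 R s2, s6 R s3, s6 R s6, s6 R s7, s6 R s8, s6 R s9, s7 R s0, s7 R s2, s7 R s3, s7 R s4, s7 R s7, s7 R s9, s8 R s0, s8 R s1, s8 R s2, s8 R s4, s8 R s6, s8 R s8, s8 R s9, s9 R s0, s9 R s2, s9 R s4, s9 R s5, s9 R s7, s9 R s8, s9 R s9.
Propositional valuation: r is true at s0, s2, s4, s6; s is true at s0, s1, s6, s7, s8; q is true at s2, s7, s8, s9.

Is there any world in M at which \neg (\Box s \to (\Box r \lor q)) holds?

Recall that \Box ψ holds at a world iff ψ holds at every accessible world, and \Diamond ψ holds iff ψ holds at some accessible world.
Let φ = \neg (\Box s \to (\Box r \lor q)). Evaluate φ at each world:
  s0 (successors {s0, s1, s3, s5}): φ is false.
  s1 (successors {s0, s1, s3, s5, s8}): φ is false.
  s2 (successors {s1, s2, s4, s5}): φ is false.
  s3 (successors {s1, s2, s3, s4, s7}): φ is false.
  s4 (successors {s0, s1, s3, s4, s5, s6, s7, s9}): φ is false.
  s5 (successors {s0, s1, s2, s5, s6}): φ is false.
  s6 (successors {s2, s3, s6, s7, s8, s9}): φ is false.
  s7 (successors {s0, s2, s3, s4, s7, s9}): φ is false.
  s8 (successors {s0, s1, s2, s4, s6, s8, s9}): φ is false.
  s9 (successors {s0, s2, s4, s5, s7, s8, s9}): φ is false.
For instance, at s3:
  At s3: \Box s \to (\Box r \lor q) is true, so \neg (\Box s \to (\Box r \lor q)) is false.
    At s3: \Box s is false, \Box r \lor q is false, so \Box s \to (\Box r \lor q) is true.
      At s3: \Box s requires s at every successor {s1, s2, s3, s4, s7}.
        s fails at s2, so \Box s is false at s3.
      At s3: \Box r is false, q is false, so \Box r \lor q is false.

No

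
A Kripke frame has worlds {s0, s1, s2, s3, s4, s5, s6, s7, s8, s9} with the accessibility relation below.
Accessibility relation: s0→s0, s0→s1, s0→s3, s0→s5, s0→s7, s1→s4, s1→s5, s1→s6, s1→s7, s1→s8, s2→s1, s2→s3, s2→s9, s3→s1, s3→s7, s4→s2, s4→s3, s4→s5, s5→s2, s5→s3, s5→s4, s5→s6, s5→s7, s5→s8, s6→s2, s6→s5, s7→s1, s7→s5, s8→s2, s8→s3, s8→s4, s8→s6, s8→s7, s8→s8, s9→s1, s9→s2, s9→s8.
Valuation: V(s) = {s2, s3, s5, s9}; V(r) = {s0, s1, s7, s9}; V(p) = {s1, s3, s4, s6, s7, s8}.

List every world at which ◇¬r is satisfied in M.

Recall that ◇ψ holds at a world iff ψ holds at some accessible world.
Let φ = ◇¬r. Evaluate φ at each world:
  s0 (successors {s0, s1, s3, s5, s7}): φ is true.
  s1 (successors {s4, s5, s6, s7, s8}): φ is true.
  s2 (successors {s1, s3, s9}): φ is true.
  s3 (successors {s1, s7}): φ is false.
  s4 (successors {s2, s3, s5}): φ is true.
  s5 (successors {s2, s3, s4, s6, s7, s8}): φ is true.
  s6 (successors {s2, s5}): φ is true.
  s7 (successors {s1, s5}): φ is true.
  s8 (successors {s2, s3, s4, s6, s7, s8}): φ is true.
  s9 (successors {s1, s2, s8}): φ is true.
For instance, at s1:
  At s1: ◇¬r requires ¬r at some successor in {s4, s5, s6, s7, s8}.
    ¬r holds at s4, so ◇¬r is true at s1.
Satisfying worlds: {s0, s1, s2, s4, s5, s6, s7, s8, s9}

s0, s1, s2, s4, s5, s6, s7, s8, s9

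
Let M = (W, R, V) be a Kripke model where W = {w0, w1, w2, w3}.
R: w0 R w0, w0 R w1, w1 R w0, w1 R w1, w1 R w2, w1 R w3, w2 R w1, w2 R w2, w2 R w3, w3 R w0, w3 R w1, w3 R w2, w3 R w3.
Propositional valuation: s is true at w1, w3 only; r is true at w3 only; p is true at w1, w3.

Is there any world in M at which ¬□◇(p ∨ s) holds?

Let φ = ¬□◇(p ∨ s). Evaluate φ at each world:
  w0 (successors {w0, w1}): φ is false.
  w1 (successors {w0, w1, w2, w3}): φ is false.
  w2 (successors {w1, w2, w3}): φ is false.
  w3 (successors {w0, w1, w2, w3}): φ is false.
For instance, at w1:
  At w1: □◇(p ∨ s) is true, so ¬□◇(p ∨ s) is false.
    At w1: □◇(p ∨ s) requires ◇(p ∨ s) at every successor {w0, w1, w2, w3}.
      At w0: ◇(p ∨ s) is true.
      At w1: ◇(p ∨ s) is true.
      At w2: ◇(p ∨ s) is true.
      At w3: ◇(p ∨ s) is true.
    So □◇(p ∨ s) is true at w1.

No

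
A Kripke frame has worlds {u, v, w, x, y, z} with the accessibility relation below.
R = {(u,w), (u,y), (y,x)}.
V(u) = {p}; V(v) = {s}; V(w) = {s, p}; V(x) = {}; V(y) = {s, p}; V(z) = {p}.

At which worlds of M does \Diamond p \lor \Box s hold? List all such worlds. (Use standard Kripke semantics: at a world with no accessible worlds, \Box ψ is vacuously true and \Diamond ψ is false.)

Let φ = \Diamond p \lor \Box s. Evaluate φ at each world:
  u (successors {w, y}): φ is true.
  v (successors ∅): φ is true.
  w (successors ∅): φ is true.
  x (successors ∅): φ is true.
  y (successors {x}): φ is false.
  z (successors ∅): φ is true.
For instance, at u:
  At u: \Diamond p is true, \Box s is true, so \Diamond p \lor \Box s is true.
    At u: \Diamond p requires p at some successor in {w, y}.
      p holds at w, so \Diamond p is true at u.
    At u: \Box s requires s at every successor {w, y}.
      At w: s is true.
      At y: s is true.
    So \Box s is true at u.
Satisfying worlds: {u, v, w, x, z}

u, v, w, x, z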